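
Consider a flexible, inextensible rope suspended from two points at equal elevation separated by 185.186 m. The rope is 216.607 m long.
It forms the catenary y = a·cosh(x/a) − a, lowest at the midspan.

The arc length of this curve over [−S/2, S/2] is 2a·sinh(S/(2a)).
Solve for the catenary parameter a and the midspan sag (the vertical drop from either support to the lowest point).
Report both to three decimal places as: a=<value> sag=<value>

a=94.019 sag=49.401

seed: a₀ = √(S³/(24(L−S))) = √(185.186³/(24·31.421)) = 91.769128
iter 1: u=1.008978  f(a)=+1.639e+00  f'(a)=-7.571e-01  a ← 91.769128 − (+1.639e+00/-7.571e-01) = 93.933636
iter 2: u=0.985728  f(a)=+5.977e-02  f'(a)=-7.028e-01  a ← 93.933636 − (+5.977e-02/-7.028e-01) = 94.018685
iter 3: u=0.984836  f(a)=+8.618e-05  f'(a)=-7.007e-01  a ← 94.018685 − (+8.618e-05/-7.007e-01) = 94.018808
iter 4: u=0.984835  f(a)=+1.798e-10  f'(a)=-7.007e-01  a ← 94.018808 − (+1.798e-10/-7.007e-01) = 94.018808
iter 5: u=0.984835  f(a)=-2.842e-14  f'(a)=-7.007e-01  a ← 94.018808 − (-2.842e-14/-7.007e-01) = 94.018808
converged: |Δa| < 1e-12 after 5 iterations
sag = a·(cosh(S/(2a)) − 1) = 94.018808·(cosh(0.984835) − 1) = 49.400801
T_max/T_min = cosh(S/(2a)) = 1.525435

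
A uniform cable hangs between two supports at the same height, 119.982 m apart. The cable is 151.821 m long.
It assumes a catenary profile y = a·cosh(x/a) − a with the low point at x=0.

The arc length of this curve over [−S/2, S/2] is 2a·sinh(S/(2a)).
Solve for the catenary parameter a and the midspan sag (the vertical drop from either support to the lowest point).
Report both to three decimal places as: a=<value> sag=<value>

seed: a₀ = √(S³/(24(L−S))) = √(119.982³/(24·31.839)) = 47.543244
iter 1: u=1.261820  f(a)=+2.633e+00  f'(a)=-1.565e+00  a ← 47.543244 − (+2.633e+00/-1.565e+00) = 49.225505
iter 2: u=1.218698  f(a)=+1.462e-01  f'(a)=-1.396e+00  a ← 49.225505 − (+1.462e-01/-1.396e+00) = 49.330256
iter 3: u=1.216110  f(a)=+5.094e-04  f'(a)=-1.386e+00  a ← 49.330256 − (+5.094e-04/-1.386e+00) = 49.330624
iter 4: u=1.216101  f(a)=+6.233e-09  f'(a)=-1.386e+00  a ← 49.330624 − (+6.233e-09/-1.386e+00) = 49.330624
iter 5: u=1.216101  f(a)=+0.000e+00  f'(a)=-1.386e+00  a ← 49.330624 − (+0.000e+00/-1.386e+00) = 49.330624
converged: |Δa| < 1e-12 after 5 iterations
sag = a·(cosh(S/(2a)) − 1) = 49.330624·(cosh(1.216101) − 1) = 41.200666
T_max/T_min = cosh(S/(2a)) = 1.835195

a=49.331 sag=41.201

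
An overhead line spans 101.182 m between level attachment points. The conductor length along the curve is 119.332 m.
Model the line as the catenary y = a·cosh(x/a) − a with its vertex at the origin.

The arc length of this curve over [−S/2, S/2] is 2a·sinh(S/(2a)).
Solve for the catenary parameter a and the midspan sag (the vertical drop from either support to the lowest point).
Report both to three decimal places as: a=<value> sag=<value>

seed: a₀ = √(S³/(24(L−S))) = √(101.182³/(24·18.150)) = 48.765306
iter 1: u=1.037438  f(a)=+1.002e+00  f'(a)=-8.276e-01  a ← 48.765306 − (+1.002e+00/-8.276e-01) = 49.976135
iter 2: u=1.012303  f(a)=+3.854e-02  f'(a)=-7.651e-01  a ← 49.976135 − (+3.854e-02/-7.651e-01) = 50.026505
iter 3: u=1.011284  f(a)=+6.204e-05  f'(a)=-7.626e-01  a ← 50.026505 − (+6.204e-05/-7.626e-01) = 50.026586
iter 4: u=1.011282  f(a)=+1.614e-10  f'(a)=-7.626e-01  a ← 50.026586 − (+1.614e-10/-7.626e-01) = 50.026586
iter 5: u=1.011282  f(a)=-1.421e-14  f'(a)=-7.626e-01  a ← 50.026586 − (-1.421e-14/-7.626e-01) = 50.026586
converged: |Δa| < 1e-12 after 5 iterations
sag = a·(cosh(S/(2a)) − 1) = 50.026586·(cosh(1.011282) − 1) = 27.836697
T_max/T_min = cosh(S/(2a)) = 1.556438

a=50.027 sag=27.837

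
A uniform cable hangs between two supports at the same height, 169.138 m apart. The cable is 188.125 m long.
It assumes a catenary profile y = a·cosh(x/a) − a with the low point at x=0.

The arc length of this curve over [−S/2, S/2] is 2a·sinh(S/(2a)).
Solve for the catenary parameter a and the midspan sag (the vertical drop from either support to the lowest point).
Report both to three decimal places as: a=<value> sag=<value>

a=104.737 sag=36.038

seed: a₀ = √(S³/(24(L−S))) = √(169.138³/(24·18.987)) = 103.045253
iter 1: u=0.820698  f(a)=+6.498e-01  f'(a)=-3.939e-01  a ← 103.045253 − (+6.498e-01/-3.939e-01) = 104.694678
iter 2: u=0.807768  f(a)=+1.593e-02  f'(a)=-3.748e-01  a ← 104.694678 − (+1.593e-02/-3.748e-01) = 104.737177
iter 3: u=0.807440  f(a)=+1.011e-05  f'(a)=-3.744e-01  a ← 104.737177 − (+1.011e-05/-3.744e-01) = 104.737204
iter 4: u=0.807440  f(a)=+4.064e-12  f'(a)=-3.744e-01  a ← 104.737204 − (+4.064e-12/-3.744e-01) = 104.737204
converged: |Δa| < 1e-12 after 4 iterations
sag = a·(cosh(S/(2a)) − 1) = 104.737204·(cosh(0.807440) − 1) = 36.037921
T_max/T_min = cosh(S/(2a)) = 1.344079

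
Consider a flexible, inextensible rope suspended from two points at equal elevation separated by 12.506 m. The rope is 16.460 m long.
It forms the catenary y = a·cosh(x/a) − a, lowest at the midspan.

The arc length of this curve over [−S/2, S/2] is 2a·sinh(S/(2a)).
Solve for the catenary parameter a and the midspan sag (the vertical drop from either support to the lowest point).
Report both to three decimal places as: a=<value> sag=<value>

a=4.741 sag=4.757

seed: a₀ = √(S³/(24(L−S))) = √(12.506³/(24·3.954)) = 4.539977
iter 1: u=1.377320  f(a)=+3.924e-01  f'(a)=-2.095e+00  a ← 4.539977 − (+3.924e-01/-2.095e+00) = 4.727253
iter 2: u=1.322756  f(a)=+2.559e-02  f'(a)=-1.830e+00  a ← 4.727253 − (+2.559e-02/-1.830e+00) = 4.741233
iter 3: u=1.318855  f(a)=+1.256e-04  f'(a)=-1.812e+00  a ← 4.741233 − (+1.256e-04/-1.812e+00) = 4.741302
iter 4: u=1.318836  f(a)=+3.057e-09  f'(a)=-1.812e+00  a ← 4.741302 − (+3.057e-09/-1.812e+00) = 4.741302
iter 5: u=1.318836  f(a)=-3.553e-15  f'(a)=-1.812e+00  a ← 4.741302 − (-3.553e-15/-1.812e+00) = 4.741302
converged: |Δa| < 1e-12 after 5 iterations
sag = a·(cosh(S/(2a)) − 1) = 4.741302·(cosh(1.318836) − 1) = 4.756742
T_max/T_min = cosh(S/(2a)) = 2.003256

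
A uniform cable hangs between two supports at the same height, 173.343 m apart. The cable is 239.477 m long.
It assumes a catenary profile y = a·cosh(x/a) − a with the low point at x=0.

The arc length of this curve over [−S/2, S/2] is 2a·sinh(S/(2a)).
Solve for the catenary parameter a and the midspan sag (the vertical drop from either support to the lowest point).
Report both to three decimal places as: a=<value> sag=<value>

seed: a₀ = √(S³/(24(L−S))) = √(173.343³/(24·66.134)) = 57.285070
iter 1: u=1.512986  f(a)=+7.995e+00  f'(a)=-2.883e+00  a ← 57.285070 − (+7.995e+00/-2.883e+00) = 60.058766
iter 2: u=1.443112  f(a)=+6.174e-01  f'(a)=-2.453e+00  a ← 60.058766 − (+6.174e-01/-2.453e+00) = 60.310438
iter 3: u=1.437090  f(a)=+4.362e-03  f'(a)=-2.419e+00  a ← 60.310438 − (+4.362e-03/-2.419e+00) = 60.312242
iter 4: u=1.437047  f(a)=+2.211e-07  f'(a)=-2.418e+00  a ← 60.312242 − (+2.211e-07/-2.418e+00) = 60.312242
iter 5: u=1.437047  f(a)=+0.000e+00  f'(a)=-2.418e+00  a ← 60.312242 − (+0.000e+00/-2.418e+00) = 60.312242
converged: |Δa| < 1e-12 after 5 iterations
sag = a·(cosh(S/(2a)) − 1) = 60.312242·(cosh(1.437047) − 1) = 73.758168
T_max/T_min = cosh(S/(2a)) = 2.222939

a=60.312 sag=73.758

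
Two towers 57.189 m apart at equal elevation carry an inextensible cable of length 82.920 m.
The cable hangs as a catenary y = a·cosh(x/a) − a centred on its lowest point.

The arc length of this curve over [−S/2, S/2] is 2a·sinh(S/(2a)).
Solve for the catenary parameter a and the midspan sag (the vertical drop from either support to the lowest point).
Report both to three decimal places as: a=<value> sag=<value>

a=18.474 sag=26.915

seed: a₀ = √(S³/(24(L−S))) = √(57.189³/(24·25.731)) = 17.403428
iter 1: u=1.643038  f(a)=+3.705e+00  f'(a)=-3.836e+00  a ← 17.403428 − (+3.705e+00/-3.836e+00) = 18.369216
iter 2: u=1.556653  f(a)=+3.308e-01  f'(a)=-3.179e+00  a ← 18.369216 − (+3.308e-01/-3.179e+00) = 18.473258
iter 3: u=1.547886  f(a)=+3.207e-03  f'(a)=-3.118e+00  a ← 18.473258 − (+3.207e-03/-3.118e+00) = 18.474287
iter 4: u=1.547800  f(a)=+3.080e-07  f'(a)=-3.117e+00  a ← 18.474287 − (+3.080e-07/-3.117e+00) = 18.474287
iter 5: u=1.547800  f(a)=+1.421e-14  f'(a)=-3.117e+00  a ← 18.474287 − (+1.421e-14/-3.117e+00) = 18.474287
converged: |Δa| < 1e-12 after 5 iterations
sag = a·(cosh(S/(2a)) − 1) = 18.474287·(cosh(1.547800) − 1) = 26.915479
T_max/T_min = cosh(S/(2a)) = 2.456916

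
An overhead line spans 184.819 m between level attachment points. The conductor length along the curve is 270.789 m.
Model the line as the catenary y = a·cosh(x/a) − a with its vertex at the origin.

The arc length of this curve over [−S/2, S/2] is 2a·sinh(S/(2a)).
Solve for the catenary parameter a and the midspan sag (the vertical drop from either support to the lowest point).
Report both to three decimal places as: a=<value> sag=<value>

a=58.824 sag=88.797

seed: a₀ = √(S³/(24(L−S))) = √(184.819³/(24·85.970)) = 55.314735
iter 1: u=1.670613  f(a)=+1.283e+01  f'(a)=-4.067e+00  a ← 55.314735 − (+1.283e+01/-4.067e+00) = 58.468346
iter 2: u=1.580505  f(a)=+1.179e+00  f'(a)=-3.351e+00  a ← 58.468346 − (+1.179e+00/-3.351e+00) = 58.820066
iter 3: u=1.571054  f(a)=+1.218e-02  f'(a)=-3.282e+00  a ← 58.820066 − (+1.218e-02/-3.282e+00) = 58.823776
iter 4: u=1.570955  f(a)=+1.329e-06  f'(a)=-3.281e+00  a ← 58.823776 − (+1.329e-06/-3.281e+00) = 58.823776
iter 5: u=1.570955  f(a)=+0.000e+00  f'(a)=-3.281e+00  a ← 58.823776 − (+0.000e+00/-3.281e+00) = 58.823776
converged: |Δa| < 1e-12 after 5 iterations
sag = a·(cosh(S/(2a)) − 1) = 58.823776·(cosh(1.570955) − 1) = 88.797046
T_max/T_min = cosh(S/(2a)) = 2.509543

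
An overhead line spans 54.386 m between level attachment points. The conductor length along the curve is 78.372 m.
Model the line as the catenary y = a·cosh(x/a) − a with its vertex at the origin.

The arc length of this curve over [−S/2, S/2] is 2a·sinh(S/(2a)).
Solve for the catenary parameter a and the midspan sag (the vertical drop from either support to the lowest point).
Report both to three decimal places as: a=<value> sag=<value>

seed: a₀ = √(S³/(24(L−S))) = √(54.386³/(24·23.986)) = 16.716530
iter 1: u=1.626713  f(a)=+3.381e+00  f'(a)=-3.705e+00  a ← 16.716530 − (+3.381e+00/-3.705e+00) = 17.629217
iter 2: u=1.542496  f(a)=+2.967e-01  f'(a)=-3.081e+00  a ← 17.629217 − (+2.967e-01/-3.081e+00) = 17.725515
iter 3: u=1.534116  f(a)=+2.769e-03  f'(a)=-3.023e+00  a ← 17.725515 − (+2.769e-03/-3.023e+00) = 17.726431
iter 4: u=1.534037  f(a)=+2.462e-07  f'(a)=-3.023e+00  a ← 17.726431 − (+2.462e-07/-3.023e+00) = 17.726431
iter 5: u=1.534037  f(a)=+0.000e+00  f'(a)=-3.023e+00  a ← 17.726431 − (+0.000e+00/-3.023e+00) = 17.726431
converged: |Δa| < 1e-12 after 5 iterations
sag = a·(cosh(S/(2a)) − 1) = 17.726431·(cosh(1.534037) − 1) = 25.282509
T_max/T_min = cosh(S/(2a)) = 2.426261

a=17.726 sag=25.283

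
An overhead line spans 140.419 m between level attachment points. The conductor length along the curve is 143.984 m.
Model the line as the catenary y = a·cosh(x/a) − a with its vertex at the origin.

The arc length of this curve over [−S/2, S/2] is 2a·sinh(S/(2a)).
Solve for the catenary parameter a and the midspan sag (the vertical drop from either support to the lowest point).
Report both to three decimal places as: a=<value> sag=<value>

seed: a₀ = √(S³/(24(L−S))) = √(140.419³/(24·3.565)) = 179.888511
iter 1: u=0.390295  f(a)=+2.725e-02  f'(a)=-4.024e-02  a ← 179.888511 − (+2.725e-02/-4.024e-02) = 180.565688
iter 2: u=0.388831  f(a)=+1.546e-04  f'(a)=-3.979e-02  a ← 180.565688 − (+1.546e-04/-3.979e-02) = 180.569575
iter 3: u=0.388822  f(a)=+5.044e-09  f'(a)=-3.978e-02  a ← 180.569575 − (+5.044e-09/-3.978e-02) = 180.569575
iter 4: u=0.388822  f(a)=+2.842e-14  f'(a)=-3.978e-02  a ← 180.569575 − (+2.842e-14/-3.978e-02) = 180.569575
converged: |Δa| < 1e-12 after 4 iterations
sag = a·(cosh(S/(2a)) − 1) = 180.569575·(cosh(0.388822) − 1) = 13.822347
T_max/T_min = cosh(S/(2a)) = 1.076549

a=180.570 sag=13.822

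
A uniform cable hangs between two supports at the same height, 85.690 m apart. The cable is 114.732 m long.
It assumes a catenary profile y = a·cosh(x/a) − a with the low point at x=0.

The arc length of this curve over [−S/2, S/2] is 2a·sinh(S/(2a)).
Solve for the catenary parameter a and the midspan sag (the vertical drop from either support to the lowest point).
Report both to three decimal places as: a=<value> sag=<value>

a=31.467 sag=33.962

seed: a₀ = √(S³/(24(L−S))) = √(85.690³/(24·29.042)) = 30.045285
iter 1: u=1.426014  f(a)=+3.100e+00  f'(a)=-2.356e+00  a ← 30.045285 − (+3.100e+00/-2.356e+00) = 31.361061
iter 2: u=1.366185  f(a)=+2.153e-01  f'(a)=-2.039e+00  a ← 31.361061 − (+2.153e-01/-2.039e+00) = 31.466628
iter 3: u=1.361601  f(a)=+1.209e-03  f'(a)=-2.016e+00  a ← 31.466628 − (+1.209e-03/-2.016e+00) = 31.467227
iter 4: u=1.361575  f(a)=+3.864e-08  f'(a)=-2.016e+00  a ← 31.467227 − (+3.864e-08/-2.016e+00) = 31.467227
iter 5: u=1.361575  f(a)=+1.421e-14  f'(a)=-2.016e+00  a ← 31.467227 − (+1.421e-14/-2.016e+00) = 31.467227
converged: |Δa| < 1e-12 after 5 iterations
sag = a·(cosh(S/(2a)) − 1) = 31.467227·(cosh(1.361575) − 1) = 33.962463
T_max/T_min = cosh(S/(2a)) = 2.079296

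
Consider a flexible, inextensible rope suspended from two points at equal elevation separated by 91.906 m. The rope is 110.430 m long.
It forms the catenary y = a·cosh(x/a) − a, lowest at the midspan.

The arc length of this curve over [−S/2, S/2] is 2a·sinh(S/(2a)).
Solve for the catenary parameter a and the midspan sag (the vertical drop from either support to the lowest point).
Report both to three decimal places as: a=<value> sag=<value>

a=42.996 sag=26.985

seed: a₀ = √(S³/(24(L−S))) = √(91.906³/(24·18.524)) = 41.787154
iter 1: u=1.099692  f(a)=+1.153e+00  f'(a)=-9.985e-01  a ← 41.787154 − (+1.153e+00/-9.985e-01) = 42.941711
iter 2: u=1.070125  f(a)=+4.951e-02  f'(a)=-9.144e-01  a ← 42.941711 − (+4.951e-02/-9.144e-01) = 42.995850
iter 3: u=1.068778  f(a)=+1.004e-04  f'(a)=-9.107e-01  a ← 42.995850 − (+1.004e-04/-9.107e-01) = 42.995960
iter 4: u=1.068775  f(a)=+4.144e-10  f'(a)=-9.107e-01  a ← 42.995960 − (+4.144e-10/-9.107e-01) = 42.995960
iter 5: u=1.068775  f(a)=-1.421e-14  f'(a)=-9.107e-01  a ← 42.995960 − (-1.421e-14/-9.107e-01) = 42.995960
converged: |Δa| < 1e-12 after 5 iterations
sag = a·(cosh(S/(2a)) − 1) = 42.995960·(cosh(1.068775) − 1) = 26.985100
T_max/T_min = cosh(S/(2a)) = 1.627619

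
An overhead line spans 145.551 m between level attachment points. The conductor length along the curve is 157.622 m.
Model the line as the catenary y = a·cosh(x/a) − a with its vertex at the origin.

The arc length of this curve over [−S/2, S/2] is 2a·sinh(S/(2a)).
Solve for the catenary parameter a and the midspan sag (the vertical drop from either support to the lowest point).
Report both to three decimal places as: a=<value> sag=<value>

seed: a₀ = √(S³/(24(L−S))) = √(145.551³/(24·12.071)) = 103.168127
iter 1: u=0.705407  f(a)=+3.039e-01  f'(a)=-2.459e-01  a ← 103.168127 − (+3.039e-01/-2.459e-01) = 104.404234
iter 2: u=0.697055  f(a)=+5.548e-03  f'(a)=-2.370e-01  a ← 104.404234 − (+5.548e-03/-2.370e-01) = 104.427649
iter 3: u=0.696899  f(a)=+1.926e-06  f'(a)=-2.368e-01  a ← 104.427649 − (+1.926e-06/-2.368e-01) = 104.427657
iter 4: u=0.696899  f(a)=+2.274e-13  f'(a)=-2.368e-01  a ← 104.427657 − (+2.274e-13/-2.368e-01) = 104.427657
converged: |Δa| < 1e-12 after 4 iterations
sag = a·(cosh(S/(2a)) − 1) = 104.427657·(cosh(0.696899) − 1) = 26.401656
T_max/T_min = cosh(S/(2a)) = 1.252822

a=104.428 sag=26.402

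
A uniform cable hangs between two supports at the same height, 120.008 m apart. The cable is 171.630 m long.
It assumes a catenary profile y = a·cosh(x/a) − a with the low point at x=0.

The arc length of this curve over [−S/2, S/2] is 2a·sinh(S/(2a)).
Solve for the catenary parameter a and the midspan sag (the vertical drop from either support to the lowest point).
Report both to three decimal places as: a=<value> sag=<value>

seed: a₀ = √(S³/(24(L−S))) = √(120.008³/(24·51.622)) = 37.350142
iter 1: u=1.606527  f(a)=+7.086e+00  f'(a)=-3.547e+00  a ← 37.350142 − (+7.086e+00/-3.547e+00) = 39.348094
iter 2: u=1.524953  f(a)=+6.083e-01  f'(a)=-2.962e+00  a ← 39.348094 − (+6.083e-01/-2.962e+00) = 39.553486
iter 3: u=1.517034  f(a)=+5.413e-03  f'(a)=-2.909e+00  a ← 39.553486 − (+5.413e-03/-2.909e+00) = 39.555347
iter 4: u=1.516963  f(a)=+4.370e-07  f'(a)=-2.909e+00  a ← 39.555347 − (+4.370e-07/-2.909e+00) = 39.555347
iter 5: u=1.516963  f(a)=+2.842e-14  f'(a)=-2.909e+00  a ← 39.555347 − (+2.842e-14/-2.909e+00) = 39.555347
converged: |Δa| < 1e-12 after 5 iterations
sag = a·(cosh(S/(2a)) − 1) = 39.555347·(cosh(1.516963) − 1) = 54.937191
T_max/T_min = cosh(S/(2a)) = 2.388869

a=39.555 sag=54.937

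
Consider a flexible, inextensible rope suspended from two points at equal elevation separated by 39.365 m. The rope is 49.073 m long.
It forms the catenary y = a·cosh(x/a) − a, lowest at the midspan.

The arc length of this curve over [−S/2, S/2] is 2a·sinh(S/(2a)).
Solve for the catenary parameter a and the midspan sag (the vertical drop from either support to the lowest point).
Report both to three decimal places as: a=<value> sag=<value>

a=16.748 sag=12.959

seed: a₀ = √(S³/(24(L−S))) = √(39.365³/(24·9.708)) = 16.180610
iter 1: u=1.216425  f(a)=+7.441e-01  f'(a)=-1.387e+00  a ← 16.180610 − (+7.441e-01/-1.387e+00) = 16.717011
iter 2: u=1.177393  f(a)=+3.860e-02  f'(a)=-1.247e+00  a ← 16.717011 − (+3.860e-02/-1.247e+00) = 16.747977
iter 3: u=1.175217  f(a)=+1.165e-04  f'(a)=-1.239e+00  a ← 16.747977 − (+1.165e-04/-1.239e+00) = 16.748071
iter 4: u=1.175210  f(a)=+1.068e-09  f'(a)=-1.239e+00  a ← 16.748071 − (+1.068e-09/-1.239e+00) = 16.748071
iter 5: u=1.175210  f(a)=-7.105e-15  f'(a)=-1.239e+00  a ← 16.748071 − (-7.105e-15/-1.239e+00) = 16.748071
converged: |Δa| < 1e-12 after 5 iterations
sag = a·(cosh(S/(2a)) − 1) = 16.748071·(cosh(1.175210) − 1) = 12.959465
T_max/T_min = cosh(S/(2a)) = 1.773789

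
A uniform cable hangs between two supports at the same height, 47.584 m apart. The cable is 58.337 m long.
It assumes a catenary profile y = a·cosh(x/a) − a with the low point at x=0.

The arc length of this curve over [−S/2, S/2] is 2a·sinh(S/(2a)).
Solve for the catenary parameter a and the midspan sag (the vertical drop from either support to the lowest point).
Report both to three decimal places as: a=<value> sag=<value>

seed: a₀ = √(S³/(24(L−S))) = √(47.584³/(24·10.753)) = 20.432475
iter 1: u=1.164421  f(a)=+7.530e-01  f'(a)=-1.202e+00  a ← 20.432475 − (+7.530e-01/-1.202e+00) = 21.058729
iter 2: u=1.129793  f(a)=+3.600e-02  f'(a)=-1.090e+00  a ← 21.058729 − (+3.600e-02/-1.090e+00) = 21.091765
iter 3: u=1.128023  f(a)=+9.147e-05  f'(a)=-1.084e+00  a ← 21.091765 − (+9.147e-05/-1.084e+00) = 21.091850
iter 4: u=1.128019  f(a)=+5.938e-10  f'(a)=-1.084e+00  a ← 21.091850 − (+5.938e-10/-1.084e+00) = 21.091850
iter 5: u=1.128019  f(a)=+7.105e-15  f'(a)=-1.084e+00  a ← 21.091850 − (+7.105e-15/-1.084e+00) = 21.091850
converged: |Δa| < 1e-12 after 5 iterations
sag = a·(cosh(S/(2a)) − 1) = 21.091850·(cosh(1.128019) − 1) = 14.903532
T_max/T_min = cosh(S/(2a)) = 1.706601

a=21.092 sag=14.904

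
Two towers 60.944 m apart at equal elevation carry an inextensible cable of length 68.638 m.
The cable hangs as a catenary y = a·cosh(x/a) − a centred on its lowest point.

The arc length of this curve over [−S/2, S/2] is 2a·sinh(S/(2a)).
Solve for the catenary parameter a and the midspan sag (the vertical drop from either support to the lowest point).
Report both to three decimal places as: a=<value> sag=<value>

a=35.656 sag=13.833

seed: a₀ = √(S³/(24(L−S))) = √(60.944³/(24·7.694)) = 35.011823
iter 1: u=0.870335  f(a)=+2.967e-01  f'(a)=-4.737e-01  a ← 35.011823 − (+2.967e-01/-4.737e-01) = 35.638181
iter 2: u=0.855038  f(a)=+8.150e-03  f'(a)=-4.480e-01  a ← 35.638181 − (+8.150e-03/-4.480e-01) = 35.656371
iter 3: u=0.854602  f(a)=+6.533e-06  f'(a)=-4.473e-01  a ← 35.656371 − (+6.533e-06/-4.473e-01) = 35.656386
iter 4: u=0.854601  f(a)=+4.206e-12  f'(a)=-4.473e-01  a ← 35.656386 − (+4.206e-12/-4.473e-01) = 35.656386
converged: |Δa| < 1e-12 after 4 iterations
sag = a·(cosh(S/(2a)) − 1) = 35.656386·(cosh(0.854601) − 1) = 13.832720
T_max/T_min = cosh(S/(2a)) = 1.387945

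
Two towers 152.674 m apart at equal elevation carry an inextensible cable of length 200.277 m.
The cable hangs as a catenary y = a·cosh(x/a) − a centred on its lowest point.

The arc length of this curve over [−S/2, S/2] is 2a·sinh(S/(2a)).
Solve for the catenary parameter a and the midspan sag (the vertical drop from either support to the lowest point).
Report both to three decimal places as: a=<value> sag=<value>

a=58.254 sag=57.596

seed: a₀ = √(S³/(24(L−S))) = √(152.674³/(24·47.603)) = 55.811648
iter 1: u=1.367761  f(a)=+4.656e+00  f'(a)=-2.047e+00  a ← 55.811648 − (+4.656e+00/-2.047e+00) = 58.086287
iter 2: u=1.314200  f(a)=+2.998e-01  f'(a)=-1.791e+00  a ← 58.086287 − (+2.998e-01/-1.791e+00) = 58.253656
iter 3: u=1.310424  f(a)=+1.432e-03  f'(a)=-1.774e+00  a ← 58.253656 − (+1.432e-03/-1.774e+00) = 58.254463
iter 4: u=1.310406  f(a)=+3.301e-08  f'(a)=-1.774e+00  a ← 58.254463 − (+3.301e-08/-1.774e+00) = 58.254463
iter 5: u=1.310406  f(a)=+2.842e-14  f'(a)=-1.774e+00  a ← 58.254463 − (+2.842e-14/-1.774e+00) = 58.254463
converged: |Δa| < 1e-12 after 5 iterations
sag = a·(cosh(S/(2a)) − 1) = 58.254463·(cosh(1.310406) − 1) = 57.595879
T_max/T_min = cosh(S/(2a)) = 1.988695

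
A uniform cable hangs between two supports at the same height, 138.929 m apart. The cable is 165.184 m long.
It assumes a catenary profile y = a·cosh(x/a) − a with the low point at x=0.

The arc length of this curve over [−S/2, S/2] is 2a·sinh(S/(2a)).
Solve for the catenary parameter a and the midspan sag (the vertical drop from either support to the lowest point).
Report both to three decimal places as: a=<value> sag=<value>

a=67.009 sag=39.347

seed: a₀ = √(S³/(24(L−S))) = √(138.929³/(24·26.255)) = 65.234559
iter 1: u=1.064842  f(a)=+1.529e+00  f'(a)=-9.000e-01  a ← 65.234559 − (+1.529e+00/-9.000e-01) = 66.933847
iter 2: u=1.037808  f(a)=+6.179e-02  f'(a)=-8.286e-01  a ← 66.933847 − (+6.179e-02/-8.286e-01) = 67.008425
iter 3: u=1.036653  f(a)=+1.103e-04  f'(a)=-8.256e-01  a ← 67.008425 − (+1.103e-04/-8.256e-01) = 67.008558
iter 4: u=1.036651  f(a)=+3.528e-10  f'(a)=-8.256e-01  a ← 67.008558 − (+3.528e-10/-8.256e-01) = 67.008558
iter 5: u=1.036651  f(a)=-2.842e-14  f'(a)=-8.256e-01  a ← 67.008558 − (-2.842e-14/-8.256e-01) = 67.008558
converged: |Δa| < 1e-12 after 5 iterations
sag = a·(cosh(S/(2a)) − 1) = 67.008558·(cosh(1.036651) − 1) = 39.347379
T_max/T_min = cosh(S/(2a)) = 1.587199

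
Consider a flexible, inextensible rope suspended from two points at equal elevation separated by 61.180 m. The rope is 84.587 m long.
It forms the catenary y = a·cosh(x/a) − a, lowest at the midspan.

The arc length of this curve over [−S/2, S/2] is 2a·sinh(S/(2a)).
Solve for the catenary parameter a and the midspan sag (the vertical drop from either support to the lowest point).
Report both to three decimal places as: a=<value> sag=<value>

seed: a₀ = √(S³/(24(L−S))) = √(61.180³/(24·23.407)) = 20.189972
iter 1: u=1.515109  f(a)=+2.838e+00  f'(a)=-2.896e+00  a ← 20.189972 − (+2.838e+00/-2.896e+00) = 21.169858
iter 2: u=1.444979  f(a)=+2.197e-01  f'(a)=-2.464e+00  a ← 21.169858 − (+2.197e-01/-2.464e+00) = 21.259027
iter 3: u=1.438918  f(a)=+1.561e-03  f'(a)=-2.429e+00  a ← 21.259027 − (+1.561e-03/-2.429e+00) = 21.259670
iter 4: u=1.438875  f(a)=+7.999e-08  f'(a)=-2.429e+00  a ← 21.259670 − (+7.999e-08/-2.429e+00) = 21.259670
iter 5: u=1.438875  f(a)=+0.000e+00  f'(a)=-2.429e+00  a ← 21.259670 − (+0.000e+00/-2.429e+00) = 21.259670
converged: |Δa| < 1e-12 after 5 iterations
sag = a·(cosh(S/(2a)) − 1) = 21.259670·(cosh(1.438875) − 1) = 26.076508
T_max/T_min = cosh(S/(2a)) = 2.226572

a=21.260 sag=26.077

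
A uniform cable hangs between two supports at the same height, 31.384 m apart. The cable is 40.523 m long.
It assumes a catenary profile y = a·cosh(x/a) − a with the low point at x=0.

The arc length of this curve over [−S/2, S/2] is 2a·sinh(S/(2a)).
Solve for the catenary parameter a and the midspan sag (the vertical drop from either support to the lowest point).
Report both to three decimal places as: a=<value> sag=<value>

seed: a₀ = √(S³/(24(L−S))) = √(31.384³/(24·9.139)) = 11.871552
iter 1: u=1.321815  f(a)=+8.324e-01  f'(a)=-1.826e+00  a ← 11.871552 − (+8.324e-01/-1.826e+00) = 12.327420
iter 2: u=1.272935  f(a)=+5.035e-02  f'(a)=-1.611e+00  a ← 12.327420 − (+5.035e-02/-1.611e+00) = 12.358670
iter 3: u=1.269716  f(a)=+2.104e-04  f'(a)=-1.598e+00  a ← 12.358670 − (+2.104e-04/-1.598e+00) = 12.358802
iter 4: u=1.269702  f(a)=+3.710e-09  f'(a)=-1.598e+00  a ← 12.358802 − (+3.710e-09/-1.598e+00) = 12.358802
iter 5: u=1.269702  f(a)=+7.105e-15  f'(a)=-1.598e+00  a ← 12.358802 − (+7.105e-15/-1.598e+00) = 12.358802
converged: |Δa| < 1e-12 after 5 iterations
sag = a·(cosh(S/(2a)) − 1) = 12.358802·(cosh(1.269702) − 1) = 11.374474
T_max/T_min = cosh(S/(2a)) = 1.920354

a=12.359 sag=11.374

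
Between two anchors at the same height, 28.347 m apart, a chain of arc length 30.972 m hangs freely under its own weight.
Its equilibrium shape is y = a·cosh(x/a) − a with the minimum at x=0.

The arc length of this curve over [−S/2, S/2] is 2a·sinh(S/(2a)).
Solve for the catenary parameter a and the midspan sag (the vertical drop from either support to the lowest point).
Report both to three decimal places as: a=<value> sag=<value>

seed: a₀ = √(S³/(24(L−S))) = √(28.347³/(24·2.625)) = 19.014740
iter 1: u=0.745395  f(a)=+7.390e-02  f'(a)=-2.917e-01  a ← 19.014740 − (+7.390e-02/-2.917e-01) = 19.268027
iter 2: u=0.735597  f(a)=+1.502e-03  f'(a)=-2.800e-01  a ← 19.268027 − (+1.502e-03/-2.800e-01) = 19.273393
iter 3: u=0.735392  f(a)=+6.497e-07  f'(a)=-2.798e-01  a ← 19.273393 − (+6.497e-07/-2.798e-01) = 19.273395
iter 4: u=0.735392  f(a)=+1.137e-13  f'(a)=-2.798e-01  a ← 19.273395 − (+1.137e-13/-2.798e-01) = 19.273395
converged: |Δa| < 1e-12 after 4 iterations
sag = a·(cosh(S/(2a)) − 1) = 19.273395·(cosh(0.735392) − 1) = 5.450681
T_max/T_min = cosh(S/(2a)) = 1.282809

a=19.273 sag=5.451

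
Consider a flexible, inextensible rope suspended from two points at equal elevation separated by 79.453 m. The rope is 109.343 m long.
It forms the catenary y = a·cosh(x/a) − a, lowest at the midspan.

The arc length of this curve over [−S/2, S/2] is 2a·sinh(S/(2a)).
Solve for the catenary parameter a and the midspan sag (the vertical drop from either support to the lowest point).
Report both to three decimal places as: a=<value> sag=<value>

seed: a₀ = √(S³/(24(L−S))) = √(79.453³/(24·29.890)) = 26.442157
iter 1: u=1.502393  f(a)=+3.560e+00  f'(a)=-2.814e+00  a ← 26.442157 − (+3.560e+00/-2.814e+00) = 27.707428
iter 2: u=1.433785  f(a)=+2.715e-01  f'(a)=-2.400e+00  a ← 27.707428 − (+2.715e-01/-2.400e+00) = 27.820567
iter 3: u=1.427954  f(a)=+1.867e-03  f'(a)=-2.367e+00  a ← 27.820567 − (+1.867e-03/-2.367e+00) = 27.821356
iter 4: u=1.427914  f(a)=+8.961e-08  f'(a)=-2.367e+00  a ← 27.821356 − (+8.961e-08/-2.367e+00) = 27.821356
iter 5: u=1.427914  f(a)=+0.000e+00  f'(a)=-2.367e+00  a ← 27.821356 − (+0.000e+00/-2.367e+00) = 27.821356
converged: |Δa| < 1e-12 after 5 iterations
sag = a·(cosh(S/(2a)) − 1) = 27.821356·(cosh(1.427914) − 1) = 33.521946
T_max/T_min = cosh(S/(2a)) = 2.204900

a=27.821 sag=33.522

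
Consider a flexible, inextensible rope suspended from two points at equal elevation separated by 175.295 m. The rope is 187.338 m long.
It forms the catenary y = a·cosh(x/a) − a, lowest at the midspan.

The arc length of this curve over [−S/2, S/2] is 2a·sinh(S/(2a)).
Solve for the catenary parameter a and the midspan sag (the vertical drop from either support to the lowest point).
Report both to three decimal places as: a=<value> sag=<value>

a=137.900 sag=28.804

seed: a₀ = √(S³/(24(L−S))) = √(175.295³/(24·12.043)) = 136.515300
iter 1: u=0.642034  f(a)=+2.507e-01  f'(a)=-1.838e-01  a ← 136.515300 − (+2.507e-01/-1.838e-01) = 137.878959
iter 2: u=0.635684  f(a)=+3.805e-03  f'(a)=-1.783e-01  a ← 137.878959 − (+3.805e-03/-1.783e-01) = 137.900305
iter 3: u=0.635586  f(a)=+9.071e-07  f'(a)=-1.782e-01  a ← 137.900305 − (+9.071e-07/-1.782e-01) = 137.900311
iter 4: u=0.635586  f(a)=+5.684e-14  f'(a)=-1.782e-01  a ← 137.900311 − (+5.684e-14/-1.782e-01) = 137.900311
converged: |Δa| < 1e-12 after 4 iterations
sag = a·(cosh(S/(2a)) − 1) = 137.900311·(cosh(0.635586) − 1) = 28.804150
T_max/T_min = cosh(S/(2a)) = 1.208877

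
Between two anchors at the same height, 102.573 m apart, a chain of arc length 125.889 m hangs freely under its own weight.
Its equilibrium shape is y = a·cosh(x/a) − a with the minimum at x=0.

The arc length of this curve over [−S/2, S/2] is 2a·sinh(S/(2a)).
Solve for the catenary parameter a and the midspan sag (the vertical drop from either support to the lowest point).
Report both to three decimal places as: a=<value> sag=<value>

seed: a₀ = √(S³/(24(L−S))) = √(102.573³/(24·23.316)) = 43.915410
iter 1: u=1.167847  f(a)=+1.643e+00  f'(a)=-1.214e+00  a ← 43.915410 − (+1.643e+00/-1.214e+00) = 45.268565
iter 2: u=1.132939  f(a)=+7.898e-02  f'(a)=-1.100e+00  a ← 45.268565 − (+7.898e-02/-1.100e+00) = 45.340380
iter 3: u=1.131144  f(a)=+2.030e-04  f'(a)=-1.094e+00  a ← 45.340380 − (+2.030e-04/-1.094e+00) = 45.340566
iter 4: u=1.131139  f(a)=+1.349e-09  f'(a)=-1.094e+00  a ← 45.340566 − (+1.349e-09/-1.094e+00) = 45.340566
iter 5: u=1.131139  f(a)=+1.421e-14  f'(a)=-1.094e+00  a ← 45.340566 − (+1.421e-14/-1.094e+00) = 45.340566
converged: |Δa| < 1e-12 after 5 iterations
sag = a·(cosh(S/(2a)) − 1) = 45.340566·(cosh(1.131139) − 1) = 32.233766
T_max/T_min = cosh(S/(2a)) = 1.710926

a=45.341 sag=32.234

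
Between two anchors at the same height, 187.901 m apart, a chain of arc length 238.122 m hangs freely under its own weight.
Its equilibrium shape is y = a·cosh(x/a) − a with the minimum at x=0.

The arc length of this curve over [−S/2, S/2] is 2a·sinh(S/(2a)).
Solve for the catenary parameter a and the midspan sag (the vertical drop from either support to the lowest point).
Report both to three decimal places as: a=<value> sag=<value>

seed: a₀ = √(S³/(24(L−S))) = √(187.901³/(24·50.221)) = 74.189994
iter 1: u=1.266350  f(a)=+4.184e+00  f'(a)=-1.584e+00  a ← 74.189994 − (+4.184e+00/-1.584e+00) = 76.831829
iter 2: u=1.222807  f(a)=+2.339e-01  f'(a)=-1.411e+00  a ← 76.831829 − (+2.339e-01/-1.411e+00) = 76.997555
iter 3: u=1.220175  f(a)=+8.265e-04  f'(a)=-1.401e+00  a ← 76.997555 − (+8.265e-04/-1.401e+00) = 76.998145
iter 4: u=1.220166  f(a)=+1.040e-08  f'(a)=-1.401e+00  a ← 76.998145 − (+1.040e-08/-1.401e+00) = 76.998145
iter 5: u=1.220166  f(a)=-2.842e-14  f'(a)=-1.401e+00  a ← 76.998145 − (-2.842e-14/-1.401e+00) = 76.998145
converged: |Δa| < 1e-12 after 5 iterations
sag = a·(cosh(S/(2a)) − 1) = 76.998145·(cosh(1.220166) − 1) = 64.791263
T_max/T_min = cosh(S/(2a)) = 1.841465

a=76.998 sag=64.791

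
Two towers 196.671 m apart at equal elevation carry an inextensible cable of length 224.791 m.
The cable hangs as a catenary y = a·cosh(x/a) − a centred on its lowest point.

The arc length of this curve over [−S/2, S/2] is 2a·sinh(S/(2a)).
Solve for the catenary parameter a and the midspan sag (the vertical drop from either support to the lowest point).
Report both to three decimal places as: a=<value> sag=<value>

a=108.375 sag=47.759

seed: a₀ = √(S³/(24(L−S))) = √(196.671³/(24·28.120)) = 106.168874
iter 1: u=0.926218  f(a)=+1.231e+00  f'(a)=-5.766e-01  a ← 106.168874 − (+1.231e+00/-5.766e-01) = 108.304068
iter 2: u=0.907958  f(a)=+3.812e-02  f'(a)=-5.414e-01  a ← 108.304068 − (+3.812e-02/-5.414e-01) = 108.374481
iter 3: u=0.907368  f(a)=+3.914e-05  f'(a)=-5.403e-01  a ← 108.374481 − (+3.914e-05/-5.403e-01) = 108.374553
iter 4: u=0.907367  f(a)=+4.135e-11  f'(a)=-5.403e-01  a ← 108.374553 − (+4.135e-11/-5.403e-01) = 108.374553
converged: |Δa| < 1e-12 after 4 iterations
sag = a·(cosh(S/(2a)) − 1) = 108.374553·(cosh(0.907367) − 1) = 47.759339
T_max/T_min = cosh(S/(2a)) = 1.440688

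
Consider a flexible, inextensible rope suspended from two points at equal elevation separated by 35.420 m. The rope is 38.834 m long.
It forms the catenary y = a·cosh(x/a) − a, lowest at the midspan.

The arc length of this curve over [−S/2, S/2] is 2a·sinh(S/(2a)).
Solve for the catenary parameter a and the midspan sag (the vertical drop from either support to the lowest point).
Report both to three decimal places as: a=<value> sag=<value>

a=23.618 sag=6.957

seed: a₀ = √(S³/(24(L−S))) = √(35.420³/(24·3.414)) = 23.288175
iter 1: u=0.760472  f(a)=+1.001e-01  f'(a)=-3.105e-01  a ← 23.288175 − (+1.001e-01/-3.105e-01) = 23.610517
iter 2: u=0.750089  f(a)=+2.116e-03  f'(a)=-2.975e-01  a ← 23.610517 − (+2.116e-03/-2.975e-01) = 23.617629
iter 3: u=0.749864  f(a)=+9.910e-07  f'(a)=-2.972e-01  a ← 23.617629 − (+9.910e-07/-2.972e-01) = 23.617633
iter 4: u=0.749863  f(a)=+2.203e-13  f'(a)=-2.972e-01  a ← 23.617633 − (+2.203e-13/-2.972e-01) = 23.617633
converged: |Δa| < 1e-12 after 4 iterations
sag = a·(cosh(S/(2a)) − 1) = 23.617633·(cosh(0.749863) − 1) = 6.957070
T_max/T_min = cosh(S/(2a)) = 1.294571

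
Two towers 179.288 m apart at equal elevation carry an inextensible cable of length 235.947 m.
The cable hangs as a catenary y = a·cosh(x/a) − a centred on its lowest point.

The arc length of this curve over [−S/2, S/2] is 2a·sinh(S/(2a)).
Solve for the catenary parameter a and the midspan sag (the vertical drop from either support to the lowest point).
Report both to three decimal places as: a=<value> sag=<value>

a=67.987 sag=68.175

seed: a₀ = √(S³/(24(L−S))) = √(179.288³/(24·56.659)) = 65.100865
iter 1: u=1.377002  f(a)=+5.621e+00  f'(a)=-2.094e+00  a ← 65.100865 − (+5.621e+00/-2.094e+00) = 67.785222
iter 2: u=1.322471  f(a)=+3.663e-01  f'(a)=-1.829e+00  a ← 67.785222 − (+3.663e-01/-1.829e+00) = 67.985515
iter 3: u=1.318575  f(a)=+1.796e-03  f'(a)=-1.811e+00  a ← 67.985515 − (+1.796e-03/-1.811e+00) = 67.986507
iter 4: u=1.318556  f(a)=+4.365e-08  f'(a)=-1.811e+00  a ← 67.986507 − (+4.365e-08/-1.811e+00) = 67.986507
iter 5: u=1.318556  f(a)=+5.684e-14  f'(a)=-1.811e+00  a ← 67.986507 − (+5.684e-14/-1.811e+00) = 67.986507
converged: |Δa| < 1e-12 after 5 iterations
sag = a·(cosh(S/(2a)) − 1) = 67.986507·(cosh(1.318556) − 1) = 68.174838
T_max/T_min = cosh(S/(2a)) = 2.002770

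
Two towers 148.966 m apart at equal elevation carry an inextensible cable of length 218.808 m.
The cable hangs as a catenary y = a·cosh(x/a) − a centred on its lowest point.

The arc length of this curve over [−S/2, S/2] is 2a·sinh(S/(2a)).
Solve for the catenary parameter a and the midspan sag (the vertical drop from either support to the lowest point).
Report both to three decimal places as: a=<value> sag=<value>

seed: a₀ = √(S³/(24(L−S))) = √(148.966³/(24·69.842)) = 44.408569
iter 1: u=1.677221  f(a)=+1.051e+01  f'(a)=-4.124e+00  a ← 44.408569 − (+1.051e+01/-4.124e+00) = 46.956585
iter 2: u=1.586210  f(a)=+9.722e-01  f'(a)=-3.393e+00  a ← 46.956585 − (+9.722e-01/-3.393e+00) = 47.243110
iter 3: u=1.576590  f(a)=+1.020e-02  f'(a)=-3.322e+00  a ← 47.243110 − (+1.020e-02/-3.322e+00) = 47.246179
iter 4: u=1.576487  f(a)=+1.148e-06  f'(a)=-3.322e+00  a ← 47.246179 − (+1.148e-06/-3.322e+00) = 47.246180
iter 5: u=1.576487  f(a)=+0.000e+00  f'(a)=-3.322e+00  a ← 47.246180 − (+0.000e+00/-3.322e+00) = 47.246180
converged: |Δa| < 1e-12 after 5 iterations
sag = a·(cosh(S/(2a)) − 1) = 47.246180·(cosh(1.576487) − 1) = 71.923601
T_max/T_min = cosh(S/(2a)) = 2.522316

a=47.246 sag=71.924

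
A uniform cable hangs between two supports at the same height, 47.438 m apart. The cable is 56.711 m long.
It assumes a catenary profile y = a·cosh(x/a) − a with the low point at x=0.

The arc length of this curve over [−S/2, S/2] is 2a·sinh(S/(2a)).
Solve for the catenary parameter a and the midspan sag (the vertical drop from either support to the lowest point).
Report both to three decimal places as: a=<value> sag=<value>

seed: a₀ = √(S³/(24(L−S))) = √(47.438³/(24·9.273)) = 21.901497
iter 1: u=1.082985  f(a)=+5.592e-01  f'(a)=-9.504e-01  a ← 21.901497 − (+5.592e-01/-9.504e-01) = 22.489938
iter 2: u=1.054649  f(a)=+2.333e-02  f'(a)=-8.726e-01  a ← 22.489938 − (+2.333e-02/-8.726e-01) = 22.516676
iter 3: u=1.053397  f(a)=+4.452e-05  f'(a)=-8.692e-01  a ← 22.516676 − (+4.452e-05/-8.692e-01) = 22.516728
iter 4: u=1.053395  f(a)=+1.628e-10  f'(a)=-8.692e-01  a ← 22.516728 − (+1.628e-10/-8.692e-01) = 22.516728
iter 5: u=1.053395  f(a)=+0.000e+00  f'(a)=-8.692e-01  a ← 22.516728 − (+0.000e+00/-8.692e-01) = 22.516728
converged: |Δa| < 1e-12 after 5 iterations
sag = a·(cosh(S/(2a)) − 1) = 22.516728·(cosh(1.053395) − 1) = 13.691523
T_max/T_min = cosh(S/(2a)) = 1.608060

a=22.517 sag=13.692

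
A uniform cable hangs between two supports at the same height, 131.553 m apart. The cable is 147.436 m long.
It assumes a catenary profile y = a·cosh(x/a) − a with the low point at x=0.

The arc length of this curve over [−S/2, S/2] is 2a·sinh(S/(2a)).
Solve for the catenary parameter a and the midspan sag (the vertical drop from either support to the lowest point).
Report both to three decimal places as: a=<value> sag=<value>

seed: a₀ = √(S³/(24(L−S))) = √(131.553³/(24·15.883)) = 77.282159
iter 1: u=0.851121  f(a)=+5.853e-01  f'(a)=-4.416e-01  a ← 77.282159 − (+5.853e-01/-4.416e-01) = 78.607604
iter 2: u=0.836770  f(a)=+1.540e-02  f'(a)=-4.186e-01  a ← 78.607604 − (+1.540e-02/-4.186e-01) = 78.644384
iter 3: u=0.836379  f(a)=+1.129e-05  f'(a)=-4.180e-01  a ← 78.644384 − (+1.129e-05/-4.180e-01) = 78.644411
iter 4: u=0.836379  f(a)=+6.082e-12  f'(a)=-4.180e-01  a ← 78.644411 − (+6.082e-12/-4.180e-01) = 78.644411
converged: |Δa| < 1e-12 after 4 iterations
sag = a·(cosh(S/(2a)) − 1) = 78.644411·(cosh(0.836379) − 1) = 29.148385
T_max/T_min = cosh(S/(2a)) = 1.370635

a=78.644 sag=29.148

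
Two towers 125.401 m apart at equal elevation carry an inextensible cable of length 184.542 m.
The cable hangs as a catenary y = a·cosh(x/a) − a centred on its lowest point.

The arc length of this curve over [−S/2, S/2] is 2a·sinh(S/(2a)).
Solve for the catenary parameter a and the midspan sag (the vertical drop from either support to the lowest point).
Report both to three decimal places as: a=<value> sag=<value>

seed: a₀ = √(S³/(24(L−S))) = √(125.401³/(24·59.141)) = 37.273618
iter 1: u=1.682168  f(a)=+8.954e+00  f'(a)=-4.167e+00  a ← 37.273618 − (+8.954e+00/-4.167e+00) = 39.422431
iter 2: u=1.590478  f(a)=+8.327e-01  f'(a)=-3.425e+00  a ← 39.422431 − (+8.327e-01/-3.425e+00) = 39.665554
iter 3: u=1.580729  f(a)=+8.832e-03  f'(a)=-3.353e+00  a ← 39.665554 − (+8.832e-03/-3.353e+00) = 39.668188
iter 4: u=1.580624  f(a)=+1.017e-06  f'(a)=-3.352e+00  a ← 39.668188 − (+1.017e-06/-3.352e+00) = 39.668188
iter 5: u=1.580624  f(a)=+2.842e-14  f'(a)=-3.352e+00  a ← 39.668188 − (+2.842e-14/-3.352e+00) = 39.668188
converged: |Δa| < 1e-12 after 5 iterations
sag = a·(cosh(S/(2a)) − 1) = 39.668188·(cosh(1.580624) − 1) = 60.768372
T_max/T_min = cosh(S/(2a)) = 2.531917

a=39.668 sag=60.768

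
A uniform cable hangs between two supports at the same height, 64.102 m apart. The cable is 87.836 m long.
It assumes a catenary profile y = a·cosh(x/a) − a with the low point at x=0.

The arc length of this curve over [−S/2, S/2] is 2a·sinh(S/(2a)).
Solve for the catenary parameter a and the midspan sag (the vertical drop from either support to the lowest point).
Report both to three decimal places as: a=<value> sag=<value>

seed: a₀ = √(S³/(24(L−S))) = √(64.102³/(24·23.734)) = 21.503853
iter 1: u=1.490477  f(a)=+2.780e+00  f'(a)=-2.738e+00  a ← 21.503853 − (+2.780e+00/-2.738e+00) = 22.519104
iter 2: u=1.423280  f(a)=+2.090e-01  f'(a)=-2.341e+00  a ← 22.519104 − (+2.090e-01/-2.341e+00) = 22.608396
iter 3: u=1.417659  f(a)=+1.394e-03  f'(a)=-2.310e+00  a ← 22.608396 − (+1.394e-03/-2.310e+00) = 22.609000
iter 4: u=1.417621  f(a)=+6.287e-08  f'(a)=-2.309e+00  a ← 22.609000 − (+6.287e-08/-2.309e+00) = 22.609000
iter 5: u=1.417621  f(a)=+0.000e+00  f'(a)=-2.309e+00  a ← 22.609000 − (+0.000e+00/-2.309e+00) = 22.609000
converged: |Δa| < 1e-12 after 5 iterations
sag = a·(cosh(S/(2a)) − 1) = 22.609000·(cosh(1.417621) − 1) = 26.786927
T_max/T_min = cosh(S/(2a)) = 2.184790

a=22.609 sag=26.787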